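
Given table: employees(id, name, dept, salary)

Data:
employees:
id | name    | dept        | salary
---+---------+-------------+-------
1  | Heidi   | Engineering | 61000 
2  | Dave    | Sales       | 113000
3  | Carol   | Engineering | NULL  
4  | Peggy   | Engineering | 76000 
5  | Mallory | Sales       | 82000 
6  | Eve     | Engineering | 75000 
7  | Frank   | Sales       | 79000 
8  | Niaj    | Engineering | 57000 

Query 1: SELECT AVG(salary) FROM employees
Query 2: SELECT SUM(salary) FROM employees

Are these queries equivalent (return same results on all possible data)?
No, not equivalent

Query 1 returns: [(77571.42857142857,)]
Query 2 returns: [(543000,)]

Reason: AVG vs SUM give different aggregate values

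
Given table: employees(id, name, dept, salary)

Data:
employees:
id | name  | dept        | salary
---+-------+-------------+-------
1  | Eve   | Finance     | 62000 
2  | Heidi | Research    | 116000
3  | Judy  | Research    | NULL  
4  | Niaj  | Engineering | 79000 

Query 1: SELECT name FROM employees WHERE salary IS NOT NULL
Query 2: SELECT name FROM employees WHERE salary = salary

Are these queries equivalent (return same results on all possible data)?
Yes, equivalent

Both queries return: [('Eve',), ('Heidi',), ('Niaj',)]

Reason: IS NOT NULL vs self-equality (both exclude NULLs)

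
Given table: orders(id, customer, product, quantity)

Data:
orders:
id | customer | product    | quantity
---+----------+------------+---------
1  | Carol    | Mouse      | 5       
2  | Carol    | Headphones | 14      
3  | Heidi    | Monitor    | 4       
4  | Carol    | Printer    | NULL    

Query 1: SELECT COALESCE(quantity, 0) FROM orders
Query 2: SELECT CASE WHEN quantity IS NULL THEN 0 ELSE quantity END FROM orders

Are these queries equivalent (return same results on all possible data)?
Yes, equivalent

Both queries return: [(0,), (4,), (5,), (14,)]

Reason: COALESCE vs CASE for NULL handling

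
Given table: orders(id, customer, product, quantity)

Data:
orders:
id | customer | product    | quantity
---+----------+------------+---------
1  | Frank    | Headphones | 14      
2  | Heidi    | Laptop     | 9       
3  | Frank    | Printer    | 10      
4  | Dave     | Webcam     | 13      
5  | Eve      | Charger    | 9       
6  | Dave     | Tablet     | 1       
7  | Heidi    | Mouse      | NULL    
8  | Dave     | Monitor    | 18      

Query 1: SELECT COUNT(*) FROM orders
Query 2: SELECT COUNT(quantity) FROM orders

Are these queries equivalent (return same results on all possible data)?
No, not equivalent

Query 1 returns: [(8,)]
Query 2 returns: [(7,)]

Reason: COUNT(*) includes NULLs, COUNT(column) excludes them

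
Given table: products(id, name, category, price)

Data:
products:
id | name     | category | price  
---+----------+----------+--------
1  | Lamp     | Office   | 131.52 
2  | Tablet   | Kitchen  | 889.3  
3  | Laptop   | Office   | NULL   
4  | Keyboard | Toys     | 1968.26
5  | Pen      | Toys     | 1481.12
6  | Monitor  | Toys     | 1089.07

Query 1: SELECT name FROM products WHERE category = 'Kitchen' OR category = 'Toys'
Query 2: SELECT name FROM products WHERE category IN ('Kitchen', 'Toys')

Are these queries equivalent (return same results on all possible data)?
Yes, equivalent

Both queries return: [('Keyboard',), ('Monitor',), ('Pen',), ('Tablet',)]

Reason: OR vs IN are equivalent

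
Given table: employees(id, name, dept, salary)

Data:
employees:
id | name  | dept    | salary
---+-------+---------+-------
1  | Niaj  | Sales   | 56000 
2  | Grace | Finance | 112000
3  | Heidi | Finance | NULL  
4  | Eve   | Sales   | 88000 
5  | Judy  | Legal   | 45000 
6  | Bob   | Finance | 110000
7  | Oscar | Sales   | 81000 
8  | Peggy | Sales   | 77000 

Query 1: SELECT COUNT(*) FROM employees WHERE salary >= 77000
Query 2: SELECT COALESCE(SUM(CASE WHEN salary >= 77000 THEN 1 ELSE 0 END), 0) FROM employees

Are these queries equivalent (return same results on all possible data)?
Yes, equivalent

Both queries return: [(5,)]

Reason: COUNT with WHERE vs conditional SUM (COALESCE handles empty-table NULL)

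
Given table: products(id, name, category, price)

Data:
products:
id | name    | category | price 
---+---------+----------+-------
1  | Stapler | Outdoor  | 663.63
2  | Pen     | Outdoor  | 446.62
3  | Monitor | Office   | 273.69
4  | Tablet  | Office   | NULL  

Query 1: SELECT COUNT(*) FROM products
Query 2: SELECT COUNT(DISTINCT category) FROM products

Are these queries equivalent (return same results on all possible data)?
No, not equivalent

Query 1 returns: [(4,)]
Query 2 returns: [(2,)]

Reason: COUNT(*) counts rows, COUNT(DISTINCT category) counts unique categorys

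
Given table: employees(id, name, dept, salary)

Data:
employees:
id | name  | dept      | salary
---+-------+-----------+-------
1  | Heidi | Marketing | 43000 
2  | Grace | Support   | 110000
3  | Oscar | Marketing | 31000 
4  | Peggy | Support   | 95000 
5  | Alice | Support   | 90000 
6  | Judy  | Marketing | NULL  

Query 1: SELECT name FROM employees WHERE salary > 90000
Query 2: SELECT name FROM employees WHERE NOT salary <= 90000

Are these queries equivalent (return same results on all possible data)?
Yes, equivalent

Both queries return: [('Grace',), ('Peggy',)]

Reason: Both filter salary > 90000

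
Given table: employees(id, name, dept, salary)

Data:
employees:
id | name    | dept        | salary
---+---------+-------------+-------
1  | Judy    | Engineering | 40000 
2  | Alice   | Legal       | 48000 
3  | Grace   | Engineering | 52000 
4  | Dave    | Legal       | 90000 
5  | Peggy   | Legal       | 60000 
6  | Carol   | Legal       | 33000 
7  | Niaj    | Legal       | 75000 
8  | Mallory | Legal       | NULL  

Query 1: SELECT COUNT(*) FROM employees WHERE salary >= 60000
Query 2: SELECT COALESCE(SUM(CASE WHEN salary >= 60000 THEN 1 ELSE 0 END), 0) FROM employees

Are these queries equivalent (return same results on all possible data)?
Yes, equivalent

Both queries return: [(3,)]

Reason: COUNT with WHERE vs conditional SUM (COALESCE handles empty-table NULL)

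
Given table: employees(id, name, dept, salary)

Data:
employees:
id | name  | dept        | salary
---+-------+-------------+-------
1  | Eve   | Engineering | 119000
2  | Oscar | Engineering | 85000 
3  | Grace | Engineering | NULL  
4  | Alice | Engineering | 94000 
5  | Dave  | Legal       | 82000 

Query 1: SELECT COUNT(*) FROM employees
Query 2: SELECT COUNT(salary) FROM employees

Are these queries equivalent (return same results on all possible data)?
No, not equivalent

Query 1 returns: [(5,)]
Query 2 returns: [(4,)]

Reason: COUNT(*) includes NULLs, COUNT(column) excludes them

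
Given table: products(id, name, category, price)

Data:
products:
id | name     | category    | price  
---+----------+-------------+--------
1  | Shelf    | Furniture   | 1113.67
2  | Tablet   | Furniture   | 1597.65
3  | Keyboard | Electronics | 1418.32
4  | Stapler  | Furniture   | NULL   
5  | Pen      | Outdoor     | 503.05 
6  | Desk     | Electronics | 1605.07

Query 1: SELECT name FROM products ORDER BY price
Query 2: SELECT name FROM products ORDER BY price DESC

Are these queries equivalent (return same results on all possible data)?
No, not equivalent

Query 1 returns: [('Stapler',), ('Pen',), ('Shelf',), ('Keyboard',), ('Tablet',), ('Desk',)]
Query 2 returns: [('Desk',), ('Tablet',), ('Keyboard',), ('Shelf',), ('Pen',), ('Stapler',)]

Reason: ASC vs DESC gives opposite ordering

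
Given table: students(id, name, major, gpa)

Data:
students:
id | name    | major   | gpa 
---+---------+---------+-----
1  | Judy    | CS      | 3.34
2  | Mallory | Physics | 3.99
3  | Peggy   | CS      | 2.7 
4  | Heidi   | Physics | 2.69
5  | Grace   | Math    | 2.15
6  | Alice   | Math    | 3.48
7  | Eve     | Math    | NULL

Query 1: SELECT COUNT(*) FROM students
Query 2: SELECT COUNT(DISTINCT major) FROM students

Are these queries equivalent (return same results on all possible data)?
No, not equivalent

Query 1 returns: [(7,)]
Query 2 returns: [(3,)]

Reason: COUNT(*) counts rows, COUNT(DISTINCT major) counts unique majors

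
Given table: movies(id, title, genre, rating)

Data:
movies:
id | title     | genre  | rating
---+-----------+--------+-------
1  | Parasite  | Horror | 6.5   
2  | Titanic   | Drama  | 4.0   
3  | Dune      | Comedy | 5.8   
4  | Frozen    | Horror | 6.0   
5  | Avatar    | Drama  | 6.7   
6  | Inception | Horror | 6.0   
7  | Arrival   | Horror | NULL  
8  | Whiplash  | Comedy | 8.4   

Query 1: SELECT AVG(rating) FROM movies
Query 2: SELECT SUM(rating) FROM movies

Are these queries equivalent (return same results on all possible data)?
No, not equivalent

Query 1 returns: [(6.2,)]
Query 2 returns: [(43.4,)]

Reason: AVG vs SUM give different aggregate values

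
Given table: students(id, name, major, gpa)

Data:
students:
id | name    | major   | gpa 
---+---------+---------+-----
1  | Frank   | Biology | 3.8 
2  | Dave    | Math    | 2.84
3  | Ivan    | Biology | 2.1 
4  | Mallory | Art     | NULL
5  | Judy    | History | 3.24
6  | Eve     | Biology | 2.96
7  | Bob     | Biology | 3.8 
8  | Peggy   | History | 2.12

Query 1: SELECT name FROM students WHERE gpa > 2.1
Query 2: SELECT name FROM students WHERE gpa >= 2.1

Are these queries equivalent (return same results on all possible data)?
No, not equivalent

Query 1 returns: [('Frank',), ('Dave',), ('Judy',), ('Eve',), ('Bob',), ('Peggy',)]
Query 2 returns: [('Frank',), ('Dave',), ('Ivan',), ('Judy',), ('Eve',), ('Bob',), ('Peggy',)]

Reason: > vs >= gives different results when gpa = 2.1 exists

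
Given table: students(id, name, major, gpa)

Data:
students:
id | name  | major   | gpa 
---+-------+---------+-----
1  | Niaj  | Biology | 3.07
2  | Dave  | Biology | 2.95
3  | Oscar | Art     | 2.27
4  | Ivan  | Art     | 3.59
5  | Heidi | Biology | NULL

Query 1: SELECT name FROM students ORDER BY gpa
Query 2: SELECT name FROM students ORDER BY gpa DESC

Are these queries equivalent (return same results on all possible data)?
No, not equivalent

Query 1 returns: [('Heidi',), ('Oscar',), ('Dave',), ('Niaj',), ('Ivan',)]
Query 2 returns: [('Ivan',), ('Niaj',), ('Dave',), ('Oscar',), ('Heidi',)]

Reason: ASC vs DESC gives opposite ordering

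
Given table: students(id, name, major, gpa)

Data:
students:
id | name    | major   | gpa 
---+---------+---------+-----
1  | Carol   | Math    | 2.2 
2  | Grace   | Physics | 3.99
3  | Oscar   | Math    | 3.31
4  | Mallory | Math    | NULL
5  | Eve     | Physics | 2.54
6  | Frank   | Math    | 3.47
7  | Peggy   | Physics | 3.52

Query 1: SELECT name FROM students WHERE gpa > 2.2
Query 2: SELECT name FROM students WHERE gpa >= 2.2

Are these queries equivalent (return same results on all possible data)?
No, not equivalent

Query 1 returns: [('Grace',), ('Oscar',), ('Eve',), ('Frank',), ('Peggy',)]
Query 2 returns: [('Carol',), ('Grace',), ('Oscar',), ('Eve',), ('Frank',), ('Peggy',)]

Reason: > vs >= gives different results when gpa = 2.2 exists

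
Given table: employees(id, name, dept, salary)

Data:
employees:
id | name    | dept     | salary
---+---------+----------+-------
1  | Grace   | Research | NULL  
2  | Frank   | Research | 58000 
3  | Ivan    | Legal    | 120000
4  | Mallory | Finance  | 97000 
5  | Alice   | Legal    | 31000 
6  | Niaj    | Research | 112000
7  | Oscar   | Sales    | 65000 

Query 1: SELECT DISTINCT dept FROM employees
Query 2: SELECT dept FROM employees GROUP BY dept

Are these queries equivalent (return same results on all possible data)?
Yes, equivalent

Both queries return: [('Finance',), ('Legal',), ('Research',), ('Sales',)]

Reason: Both get unique depts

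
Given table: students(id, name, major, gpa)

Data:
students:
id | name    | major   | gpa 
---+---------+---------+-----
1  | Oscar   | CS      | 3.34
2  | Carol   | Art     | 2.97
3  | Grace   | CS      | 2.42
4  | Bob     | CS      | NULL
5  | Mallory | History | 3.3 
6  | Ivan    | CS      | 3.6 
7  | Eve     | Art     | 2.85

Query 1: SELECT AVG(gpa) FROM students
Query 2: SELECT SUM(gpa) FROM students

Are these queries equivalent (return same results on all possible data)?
No, not equivalent

Query 1 returns: [(3.08,)]
Query 2 returns: [(18.48,)]

Reason: AVG vs SUM give different aggregate values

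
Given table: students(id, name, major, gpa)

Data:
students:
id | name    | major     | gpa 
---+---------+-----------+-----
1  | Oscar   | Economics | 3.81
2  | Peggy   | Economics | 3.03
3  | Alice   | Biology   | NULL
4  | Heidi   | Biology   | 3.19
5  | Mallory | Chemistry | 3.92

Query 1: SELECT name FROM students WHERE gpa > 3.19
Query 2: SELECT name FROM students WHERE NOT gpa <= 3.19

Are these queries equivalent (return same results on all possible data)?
Yes, equivalent

Both queries return: [('Mallory',), ('Oscar',)]

Reason: Both filter gpa > 3.19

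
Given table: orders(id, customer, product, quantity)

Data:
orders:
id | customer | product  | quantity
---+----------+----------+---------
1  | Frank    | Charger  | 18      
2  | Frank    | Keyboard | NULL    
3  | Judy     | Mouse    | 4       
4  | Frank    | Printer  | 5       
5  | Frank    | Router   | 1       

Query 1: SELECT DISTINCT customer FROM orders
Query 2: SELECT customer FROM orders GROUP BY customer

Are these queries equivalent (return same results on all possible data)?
Yes, equivalent

Both queries return: [('Frank',), ('Judy',)]

Reason: Both get unique customers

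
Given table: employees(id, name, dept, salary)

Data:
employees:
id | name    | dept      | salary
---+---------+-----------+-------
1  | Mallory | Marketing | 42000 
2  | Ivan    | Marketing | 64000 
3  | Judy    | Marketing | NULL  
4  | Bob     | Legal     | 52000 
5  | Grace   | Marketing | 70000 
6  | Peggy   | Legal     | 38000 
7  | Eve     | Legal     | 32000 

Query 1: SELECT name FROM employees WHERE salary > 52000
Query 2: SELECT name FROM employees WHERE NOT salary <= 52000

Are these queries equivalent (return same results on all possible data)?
Yes, equivalent

Both queries return: [('Grace',), ('Ivan',)]

Reason: Both filter salary > 52000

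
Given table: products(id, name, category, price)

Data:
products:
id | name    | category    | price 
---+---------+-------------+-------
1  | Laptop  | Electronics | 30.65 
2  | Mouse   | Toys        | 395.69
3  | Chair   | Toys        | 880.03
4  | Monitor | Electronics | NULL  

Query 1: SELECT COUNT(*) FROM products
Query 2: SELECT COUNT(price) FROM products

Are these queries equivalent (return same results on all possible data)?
No, not equivalent

Query 1 returns: [(4,)]
Query 2 returns: [(3,)]

Reason: COUNT(*) includes NULLs, COUNT(column) excludes them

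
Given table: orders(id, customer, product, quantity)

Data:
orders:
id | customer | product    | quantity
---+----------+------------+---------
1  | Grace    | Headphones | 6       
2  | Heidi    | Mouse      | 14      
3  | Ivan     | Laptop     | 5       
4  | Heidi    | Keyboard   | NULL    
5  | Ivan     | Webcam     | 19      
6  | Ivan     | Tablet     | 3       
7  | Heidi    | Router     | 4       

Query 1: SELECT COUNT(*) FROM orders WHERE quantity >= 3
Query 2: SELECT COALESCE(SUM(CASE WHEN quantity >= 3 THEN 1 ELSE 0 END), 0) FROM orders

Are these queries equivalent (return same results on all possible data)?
Yes, equivalent

Both queries return: [(6,)]

Reason: COUNT with WHERE vs conditional SUM (COALESCE handles empty-table NULL)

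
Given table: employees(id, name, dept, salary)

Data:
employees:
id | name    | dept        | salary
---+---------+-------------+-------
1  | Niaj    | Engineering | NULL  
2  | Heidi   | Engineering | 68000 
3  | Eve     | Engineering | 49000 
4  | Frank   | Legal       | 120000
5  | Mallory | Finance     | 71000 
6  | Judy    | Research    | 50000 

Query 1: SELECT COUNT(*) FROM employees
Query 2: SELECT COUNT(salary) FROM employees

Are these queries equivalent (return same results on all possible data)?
No, not equivalent

Query 1 returns: [(6,)]
Query 2 returns: [(5,)]

Reason: COUNT(*) includes NULLs, COUNT(column) excludes them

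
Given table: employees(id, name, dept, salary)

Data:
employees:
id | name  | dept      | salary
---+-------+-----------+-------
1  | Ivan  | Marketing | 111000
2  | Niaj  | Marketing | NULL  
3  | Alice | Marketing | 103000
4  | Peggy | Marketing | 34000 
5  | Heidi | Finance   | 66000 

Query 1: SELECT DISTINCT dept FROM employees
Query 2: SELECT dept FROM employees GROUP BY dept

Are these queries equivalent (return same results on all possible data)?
Yes, equivalent

Both queries return: [('Finance',), ('Marketing',)]

Reason: Both get unique depts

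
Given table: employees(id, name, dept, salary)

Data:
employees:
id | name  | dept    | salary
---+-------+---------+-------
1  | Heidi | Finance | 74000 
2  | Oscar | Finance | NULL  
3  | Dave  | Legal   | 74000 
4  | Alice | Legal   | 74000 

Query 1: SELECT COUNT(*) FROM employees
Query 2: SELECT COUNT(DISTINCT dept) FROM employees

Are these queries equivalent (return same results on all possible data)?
No, not equivalent

Query 1 returns: [(4,)]
Query 2 returns: [(2,)]

Reason: COUNT(*) counts rows, COUNT(DISTINCT dept) counts unique depts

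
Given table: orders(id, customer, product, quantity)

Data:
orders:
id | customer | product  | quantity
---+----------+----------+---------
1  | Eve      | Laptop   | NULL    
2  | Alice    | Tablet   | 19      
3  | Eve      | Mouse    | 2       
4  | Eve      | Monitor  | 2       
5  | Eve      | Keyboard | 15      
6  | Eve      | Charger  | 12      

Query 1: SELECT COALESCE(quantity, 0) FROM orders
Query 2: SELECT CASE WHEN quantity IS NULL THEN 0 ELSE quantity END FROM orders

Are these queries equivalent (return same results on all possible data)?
Yes, equivalent

Both queries return: [(0,), (2,), (2,), (12,), (15,), (19,)]

Reason: COALESCE vs CASE for NULL handling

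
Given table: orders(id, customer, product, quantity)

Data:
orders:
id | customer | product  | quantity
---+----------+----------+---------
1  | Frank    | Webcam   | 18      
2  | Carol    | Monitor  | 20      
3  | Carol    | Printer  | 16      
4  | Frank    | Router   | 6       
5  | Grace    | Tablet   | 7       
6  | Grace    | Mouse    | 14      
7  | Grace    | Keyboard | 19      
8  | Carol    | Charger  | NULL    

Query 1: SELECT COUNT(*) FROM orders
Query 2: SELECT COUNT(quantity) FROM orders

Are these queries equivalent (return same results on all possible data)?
No, not equivalent

Query 1 returns: [(8,)]
Query 2 returns: [(7,)]

Reason: COUNT(*) includes NULLs, COUNT(column) excludes them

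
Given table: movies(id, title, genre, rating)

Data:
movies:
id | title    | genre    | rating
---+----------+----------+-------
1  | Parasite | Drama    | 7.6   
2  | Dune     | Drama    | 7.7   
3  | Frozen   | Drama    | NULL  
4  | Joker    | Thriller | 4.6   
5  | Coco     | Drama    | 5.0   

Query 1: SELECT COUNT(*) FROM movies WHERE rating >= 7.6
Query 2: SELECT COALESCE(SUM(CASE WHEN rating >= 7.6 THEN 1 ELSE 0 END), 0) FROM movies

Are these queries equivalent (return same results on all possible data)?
Yes, equivalent

Both queries return: [(2,)]

Reason: COUNT with WHERE vs conditional SUM (COALESCE handles empty-table NULL)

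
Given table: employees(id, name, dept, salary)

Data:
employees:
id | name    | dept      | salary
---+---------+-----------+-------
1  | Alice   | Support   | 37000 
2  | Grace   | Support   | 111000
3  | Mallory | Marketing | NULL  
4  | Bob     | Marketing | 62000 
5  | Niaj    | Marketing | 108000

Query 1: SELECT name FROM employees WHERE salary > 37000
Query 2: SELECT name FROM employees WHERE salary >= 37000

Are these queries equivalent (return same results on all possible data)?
No, not equivalent

Query 1 returns: [('Grace',), ('Bob',), ('Niaj',)]
Query 2 returns: [('Alice',), ('Grace',), ('Bob',), ('Niaj',)]

Reason: > vs >= gives different results when salary = 37000 exists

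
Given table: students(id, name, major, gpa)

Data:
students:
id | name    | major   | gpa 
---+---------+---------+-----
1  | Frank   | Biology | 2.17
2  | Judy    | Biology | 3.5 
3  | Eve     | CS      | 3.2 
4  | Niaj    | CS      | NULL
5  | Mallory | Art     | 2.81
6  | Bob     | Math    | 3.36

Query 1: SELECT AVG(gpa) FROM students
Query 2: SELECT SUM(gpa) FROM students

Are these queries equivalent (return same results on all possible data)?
No, not equivalent

Query 1 returns: [(3.008,)]
Query 2 returns: [(15.04,)]

Reason: AVG vs SUM give different aggregate values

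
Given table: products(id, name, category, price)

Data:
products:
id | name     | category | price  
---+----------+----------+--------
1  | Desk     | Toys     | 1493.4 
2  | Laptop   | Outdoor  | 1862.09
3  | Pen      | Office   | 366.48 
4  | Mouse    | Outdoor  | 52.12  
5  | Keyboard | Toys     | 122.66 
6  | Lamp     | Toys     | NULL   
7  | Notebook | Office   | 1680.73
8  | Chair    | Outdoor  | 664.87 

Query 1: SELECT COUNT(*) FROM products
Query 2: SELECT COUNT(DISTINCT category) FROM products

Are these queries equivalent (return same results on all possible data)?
No, not equivalent

Query 1 returns: [(8,)]
Query 2 returns: [(3,)]

Reason: COUNT(*) counts rows, COUNT(DISTINCT category) counts unique categorys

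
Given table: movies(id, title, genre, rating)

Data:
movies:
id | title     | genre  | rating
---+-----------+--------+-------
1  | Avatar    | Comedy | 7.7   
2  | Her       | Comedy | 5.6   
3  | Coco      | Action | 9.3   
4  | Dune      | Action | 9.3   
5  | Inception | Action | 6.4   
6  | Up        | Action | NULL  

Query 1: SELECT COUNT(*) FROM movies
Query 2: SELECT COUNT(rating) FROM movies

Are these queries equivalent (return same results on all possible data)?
No, not equivalent

Query 1 returns: [(6,)]
Query 2 returns: [(5,)]

Reason: COUNT(*) includes NULLs, COUNT(column) excludes them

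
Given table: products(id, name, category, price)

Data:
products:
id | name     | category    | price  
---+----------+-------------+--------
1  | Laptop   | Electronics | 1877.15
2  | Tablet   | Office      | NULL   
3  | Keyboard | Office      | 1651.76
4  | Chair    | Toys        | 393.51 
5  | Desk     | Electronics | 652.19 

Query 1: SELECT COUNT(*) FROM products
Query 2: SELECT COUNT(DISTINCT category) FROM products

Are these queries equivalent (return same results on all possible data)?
No, not equivalent

Query 1 returns: [(5,)]
Query 2 returns: [(3,)]

Reason: COUNT(*) counts rows, COUNT(DISTINCT category) counts unique categorys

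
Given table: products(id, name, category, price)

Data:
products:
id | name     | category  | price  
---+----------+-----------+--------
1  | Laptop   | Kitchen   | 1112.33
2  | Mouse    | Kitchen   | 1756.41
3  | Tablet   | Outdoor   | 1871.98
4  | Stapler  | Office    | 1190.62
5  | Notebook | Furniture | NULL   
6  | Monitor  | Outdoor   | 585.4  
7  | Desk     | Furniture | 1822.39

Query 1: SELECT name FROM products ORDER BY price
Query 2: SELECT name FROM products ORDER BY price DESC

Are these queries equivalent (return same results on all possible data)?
No, not equivalent

Query 1 returns: [('Notebook',), ('Monitor',), ('Laptop',), ('Stapler',), ('Mouse',), ('Desk',), ('Tablet',)]
Query 2 returns: [('Tablet',), ('Desk',), ('Mouse',), ('Stapler',), ('Laptop',), ('Monitor',), ('Notebook',)]

Reason: ASC vs DESC gives opposite ordering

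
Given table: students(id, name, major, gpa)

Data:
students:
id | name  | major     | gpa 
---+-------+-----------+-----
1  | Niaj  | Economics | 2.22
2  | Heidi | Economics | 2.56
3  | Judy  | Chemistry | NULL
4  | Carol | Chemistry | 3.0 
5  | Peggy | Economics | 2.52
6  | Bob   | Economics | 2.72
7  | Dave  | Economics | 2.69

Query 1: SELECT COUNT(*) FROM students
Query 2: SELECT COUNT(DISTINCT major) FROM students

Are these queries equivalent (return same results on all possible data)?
No, not equivalent

Query 1 returns: [(7,)]
Query 2 returns: [(2,)]

Reason: COUNT(*) counts rows, COUNT(DISTINCT major) counts unique majors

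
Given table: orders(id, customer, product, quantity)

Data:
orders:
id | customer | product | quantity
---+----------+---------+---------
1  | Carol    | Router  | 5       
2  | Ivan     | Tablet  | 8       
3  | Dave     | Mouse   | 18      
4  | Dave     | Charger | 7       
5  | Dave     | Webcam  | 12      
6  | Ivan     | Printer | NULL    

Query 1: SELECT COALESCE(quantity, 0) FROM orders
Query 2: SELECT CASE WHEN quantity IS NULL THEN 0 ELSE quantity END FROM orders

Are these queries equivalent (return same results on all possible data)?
Yes, equivalent

Both queries return: [(0,), (5,), (7,), (8,), (12,), (18,)]

Reason: COALESCE vs CASE for NULL handling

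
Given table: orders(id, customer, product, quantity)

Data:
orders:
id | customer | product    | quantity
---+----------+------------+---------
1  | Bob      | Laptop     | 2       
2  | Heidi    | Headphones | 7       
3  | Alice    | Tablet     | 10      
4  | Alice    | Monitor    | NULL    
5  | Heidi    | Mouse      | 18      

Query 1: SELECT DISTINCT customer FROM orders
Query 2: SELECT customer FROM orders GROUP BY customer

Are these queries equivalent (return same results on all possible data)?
Yes, equivalent

Both queries return: [('Alice',), ('Bob',), ('Heidi',)]

Reason: Both get unique customers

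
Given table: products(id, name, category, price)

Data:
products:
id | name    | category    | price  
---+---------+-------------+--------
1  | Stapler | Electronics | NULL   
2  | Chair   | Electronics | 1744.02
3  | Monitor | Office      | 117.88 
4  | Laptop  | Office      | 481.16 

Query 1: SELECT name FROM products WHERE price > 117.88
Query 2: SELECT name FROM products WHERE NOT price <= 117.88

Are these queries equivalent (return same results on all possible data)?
Yes, equivalent

Both queries return: [('Chair',), ('Laptop',)]

Reason: Both filter price > 117.88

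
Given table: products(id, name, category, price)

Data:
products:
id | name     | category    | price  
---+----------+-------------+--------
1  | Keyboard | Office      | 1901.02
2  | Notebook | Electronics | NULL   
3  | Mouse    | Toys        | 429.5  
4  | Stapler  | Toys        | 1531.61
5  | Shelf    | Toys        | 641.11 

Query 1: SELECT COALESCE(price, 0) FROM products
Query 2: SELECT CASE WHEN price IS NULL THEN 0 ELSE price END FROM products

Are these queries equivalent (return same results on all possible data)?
Yes, equivalent

Both queries return: [(0,), (429.5,), (641.11,), (1531.61,), (1901.02,)]

Reason: COALESCE vs CASE for NULL handling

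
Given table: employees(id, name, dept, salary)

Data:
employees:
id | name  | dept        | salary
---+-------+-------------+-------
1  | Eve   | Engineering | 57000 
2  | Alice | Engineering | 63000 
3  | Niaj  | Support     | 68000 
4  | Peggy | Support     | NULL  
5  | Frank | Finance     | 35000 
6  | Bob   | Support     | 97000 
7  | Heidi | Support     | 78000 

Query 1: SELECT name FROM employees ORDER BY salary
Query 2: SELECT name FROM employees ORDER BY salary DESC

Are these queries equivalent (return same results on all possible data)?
No, not equivalent

Query 1 returns: [('Peggy',), ('Frank',), ('Eve',), ('Alice',), ('Niaj',), ('Heidi',), ('Bob',)]
Query 2 returns: [('Bob',), ('Heidi',), ('Niaj',), ('Alice',), ('Eve',), ('Frank',), ('Peggy',)]

Reason: ASC vs DESC gives opposite ordering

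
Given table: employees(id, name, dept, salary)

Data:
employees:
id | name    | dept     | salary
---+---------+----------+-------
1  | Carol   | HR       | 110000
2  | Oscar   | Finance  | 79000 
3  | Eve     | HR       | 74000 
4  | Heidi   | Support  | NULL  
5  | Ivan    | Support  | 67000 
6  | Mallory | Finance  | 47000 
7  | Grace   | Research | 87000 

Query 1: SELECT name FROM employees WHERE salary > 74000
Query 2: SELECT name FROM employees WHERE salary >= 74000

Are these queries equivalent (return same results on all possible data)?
No, not equivalent

Query 1 returns: [('Carol',), ('Oscar',), ('Grace',)]
Query 2 returns: [('Carol',), ('Oscar',), ('Eve',), ('Grace',)]

Reason: > vs >= gives different results when salary = 74000 exists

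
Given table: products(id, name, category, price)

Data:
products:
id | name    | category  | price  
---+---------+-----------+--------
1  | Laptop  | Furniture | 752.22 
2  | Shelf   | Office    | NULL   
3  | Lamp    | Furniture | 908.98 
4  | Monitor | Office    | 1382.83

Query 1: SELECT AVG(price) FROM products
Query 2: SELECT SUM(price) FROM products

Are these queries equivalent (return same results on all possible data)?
No, not equivalent

Query 1 returns: [(1014.6766666666666,)]
Query 2 returns: [(3044.0299999999997,)]

Reason: AVG vs SUM give different aggregate values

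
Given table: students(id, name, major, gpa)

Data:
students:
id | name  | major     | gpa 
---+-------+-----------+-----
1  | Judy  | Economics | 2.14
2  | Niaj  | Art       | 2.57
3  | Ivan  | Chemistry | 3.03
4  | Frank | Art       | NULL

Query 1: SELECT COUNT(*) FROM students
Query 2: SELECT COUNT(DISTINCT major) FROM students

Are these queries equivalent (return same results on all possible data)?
No, not equivalent

Query 1 returns: [(4,)]
Query 2 returns: [(3,)]

Reason: COUNT(*) counts rows, COUNT(DISTINCT major) counts unique majors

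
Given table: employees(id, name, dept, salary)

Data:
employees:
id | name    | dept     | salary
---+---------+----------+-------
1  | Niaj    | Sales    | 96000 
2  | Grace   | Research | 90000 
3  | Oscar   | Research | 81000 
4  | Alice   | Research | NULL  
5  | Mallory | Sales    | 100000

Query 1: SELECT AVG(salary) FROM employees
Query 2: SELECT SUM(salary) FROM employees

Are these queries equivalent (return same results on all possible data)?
No, not equivalent

Query 1 returns: [(91750.0,)]
Query 2 returns: [(367000,)]

Reason: AVG vs SUM give different aggregate values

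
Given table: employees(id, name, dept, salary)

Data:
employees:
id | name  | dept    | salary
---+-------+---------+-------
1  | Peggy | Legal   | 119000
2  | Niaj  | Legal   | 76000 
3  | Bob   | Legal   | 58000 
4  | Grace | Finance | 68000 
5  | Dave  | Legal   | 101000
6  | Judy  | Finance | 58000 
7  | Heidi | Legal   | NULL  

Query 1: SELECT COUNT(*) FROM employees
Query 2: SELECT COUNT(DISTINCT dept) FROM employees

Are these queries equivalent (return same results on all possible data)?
No, not equivalent

Query 1 returns: [(7,)]
Query 2 returns: [(2,)]

Reason: COUNT(*) counts rows, COUNT(DISTINCT dept) counts unique depts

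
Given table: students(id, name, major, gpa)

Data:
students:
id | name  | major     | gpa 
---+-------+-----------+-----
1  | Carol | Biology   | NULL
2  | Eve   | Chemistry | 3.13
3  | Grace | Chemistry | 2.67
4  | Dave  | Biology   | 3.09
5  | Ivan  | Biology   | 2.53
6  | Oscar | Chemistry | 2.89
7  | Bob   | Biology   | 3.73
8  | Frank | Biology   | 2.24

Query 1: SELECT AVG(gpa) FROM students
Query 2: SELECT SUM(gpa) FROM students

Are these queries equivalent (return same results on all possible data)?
No, not equivalent

Query 1 returns: [(2.8971428571428572,)]
Query 2 returns: [(20.28,)]

Reason: AVG vs SUM give different aggregate values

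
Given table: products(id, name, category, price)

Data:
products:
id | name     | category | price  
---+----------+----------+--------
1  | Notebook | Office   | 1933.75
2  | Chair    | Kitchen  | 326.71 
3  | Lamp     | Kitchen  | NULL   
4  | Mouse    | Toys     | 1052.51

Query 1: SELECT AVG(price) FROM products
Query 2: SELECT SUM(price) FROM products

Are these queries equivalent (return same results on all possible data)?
No, not equivalent

Query 1 returns: [(1104.3233333333333,)]
Query 2 returns: [(3312.97,)]

Reason: AVG vs SUM give different aggregate values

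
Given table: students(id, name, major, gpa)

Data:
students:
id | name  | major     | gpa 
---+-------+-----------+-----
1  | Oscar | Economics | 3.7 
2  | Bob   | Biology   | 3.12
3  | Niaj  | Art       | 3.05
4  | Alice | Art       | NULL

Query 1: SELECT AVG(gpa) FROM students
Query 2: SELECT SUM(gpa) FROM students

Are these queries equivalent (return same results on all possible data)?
No, not equivalent

Query 1 returns: [(3.2900000000000005,)]
Query 2 returns: [(9.870000000000001,)]

Reason: AVG vs SUM give different aggregate values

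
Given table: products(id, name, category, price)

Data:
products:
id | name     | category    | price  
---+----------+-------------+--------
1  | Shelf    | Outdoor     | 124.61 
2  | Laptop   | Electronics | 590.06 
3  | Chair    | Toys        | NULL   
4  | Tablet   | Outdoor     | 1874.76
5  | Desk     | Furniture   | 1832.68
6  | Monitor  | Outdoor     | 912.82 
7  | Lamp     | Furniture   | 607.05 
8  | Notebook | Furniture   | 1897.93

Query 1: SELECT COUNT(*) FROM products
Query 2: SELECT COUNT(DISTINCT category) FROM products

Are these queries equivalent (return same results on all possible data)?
No, not equivalent

Query 1 returns: [(8,)]
Query 2 returns: [(4,)]

Reason: COUNT(*) counts rows, COUNT(DISTINCT category) counts unique categorys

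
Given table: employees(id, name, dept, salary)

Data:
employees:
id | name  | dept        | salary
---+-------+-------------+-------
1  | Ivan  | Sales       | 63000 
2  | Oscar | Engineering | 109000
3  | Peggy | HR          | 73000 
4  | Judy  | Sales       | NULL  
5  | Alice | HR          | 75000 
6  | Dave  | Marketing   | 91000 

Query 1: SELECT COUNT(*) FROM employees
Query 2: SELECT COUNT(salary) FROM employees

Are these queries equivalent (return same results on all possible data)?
No, not equivalent

Query 1 returns: [(6,)]
Query 2 returns: [(5,)]

Reason: COUNT(*) includes NULLs, COUNT(column) excludes them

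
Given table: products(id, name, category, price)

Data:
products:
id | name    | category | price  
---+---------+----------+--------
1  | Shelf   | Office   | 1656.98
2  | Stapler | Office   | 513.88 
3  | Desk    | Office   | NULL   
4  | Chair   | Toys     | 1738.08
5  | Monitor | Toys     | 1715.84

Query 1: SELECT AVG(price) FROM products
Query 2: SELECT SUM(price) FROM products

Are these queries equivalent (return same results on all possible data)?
No, not equivalent

Query 1 returns: [(1406.195,)]
Query 2 returns: [(5624.78,)]

Reason: AVG vs SUM give different aggregate values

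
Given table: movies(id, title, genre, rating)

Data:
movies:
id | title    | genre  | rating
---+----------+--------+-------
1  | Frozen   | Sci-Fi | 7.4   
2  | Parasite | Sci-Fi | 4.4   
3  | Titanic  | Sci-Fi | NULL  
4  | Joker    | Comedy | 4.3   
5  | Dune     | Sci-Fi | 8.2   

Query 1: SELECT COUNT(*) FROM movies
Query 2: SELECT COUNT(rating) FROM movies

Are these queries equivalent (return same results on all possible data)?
No, not equivalent

Query 1 returns: [(5,)]
Query 2 returns: [(4,)]

Reason: COUNT(*) includes NULLs, COUNT(column) excludes them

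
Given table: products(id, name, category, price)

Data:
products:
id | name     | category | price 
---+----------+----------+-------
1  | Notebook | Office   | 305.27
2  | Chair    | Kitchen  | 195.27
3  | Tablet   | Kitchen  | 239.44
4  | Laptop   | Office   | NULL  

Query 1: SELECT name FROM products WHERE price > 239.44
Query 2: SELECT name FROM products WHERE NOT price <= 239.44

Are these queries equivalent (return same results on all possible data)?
Yes, equivalent

Both queries return: [('Notebook',)]

Reason: Both filter price > 239.44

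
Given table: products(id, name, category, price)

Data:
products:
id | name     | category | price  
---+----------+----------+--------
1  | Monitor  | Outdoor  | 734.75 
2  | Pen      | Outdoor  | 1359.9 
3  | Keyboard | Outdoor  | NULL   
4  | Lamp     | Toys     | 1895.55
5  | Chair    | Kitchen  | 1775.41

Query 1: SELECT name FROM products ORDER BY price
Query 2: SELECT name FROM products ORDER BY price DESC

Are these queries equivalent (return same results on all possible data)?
No, not equivalent

Query 1 returns: [('Keyboard',), ('Monitor',), ('Pen',), ('Chair',), ('Lamp',)]
Query 2 returns: [('Lamp',), ('Chair',), ('Pen',), ('Monitor',), ('Keyboard',)]

Reason: ASC vs DESC gives opposite ordering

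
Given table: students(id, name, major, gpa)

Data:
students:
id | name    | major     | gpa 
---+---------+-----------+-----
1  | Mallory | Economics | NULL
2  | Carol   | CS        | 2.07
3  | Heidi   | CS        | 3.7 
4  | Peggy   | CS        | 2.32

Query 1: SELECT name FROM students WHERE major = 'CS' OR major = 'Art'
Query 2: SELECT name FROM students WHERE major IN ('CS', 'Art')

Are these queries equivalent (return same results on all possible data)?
Yes, equivalent

Both queries return: [('Carol',), ('Heidi',), ('Peggy',)]

Reason: OR vs IN are equivalent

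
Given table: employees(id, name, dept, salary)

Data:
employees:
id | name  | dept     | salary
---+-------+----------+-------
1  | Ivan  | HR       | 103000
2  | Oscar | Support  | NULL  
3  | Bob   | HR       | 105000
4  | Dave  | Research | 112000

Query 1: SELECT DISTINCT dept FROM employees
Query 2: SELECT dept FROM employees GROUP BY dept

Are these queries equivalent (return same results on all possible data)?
Yes, equivalent

Both queries return: [('HR',), ('Research',), ('Support',)]

Reason: Both get unique depts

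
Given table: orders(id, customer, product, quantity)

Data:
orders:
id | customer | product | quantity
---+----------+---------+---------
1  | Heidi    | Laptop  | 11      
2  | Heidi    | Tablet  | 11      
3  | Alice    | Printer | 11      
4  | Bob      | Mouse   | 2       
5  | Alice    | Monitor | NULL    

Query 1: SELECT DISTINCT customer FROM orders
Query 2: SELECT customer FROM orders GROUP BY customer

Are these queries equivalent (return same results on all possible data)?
Yes, equivalent

Both queries return: [('Alice',), ('Bob',), ('Heidi',)]

Reason: Both get unique customers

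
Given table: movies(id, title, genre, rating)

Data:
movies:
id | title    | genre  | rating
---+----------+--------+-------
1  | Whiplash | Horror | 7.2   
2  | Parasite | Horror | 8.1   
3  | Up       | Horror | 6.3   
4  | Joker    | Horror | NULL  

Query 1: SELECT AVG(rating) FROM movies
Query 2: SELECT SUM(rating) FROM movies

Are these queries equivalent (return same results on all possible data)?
No, not equivalent

Query 1 returns: [(7.2,)]
Query 2 returns: [(21.6,)]

Reason: AVG vs SUM give different aggregate values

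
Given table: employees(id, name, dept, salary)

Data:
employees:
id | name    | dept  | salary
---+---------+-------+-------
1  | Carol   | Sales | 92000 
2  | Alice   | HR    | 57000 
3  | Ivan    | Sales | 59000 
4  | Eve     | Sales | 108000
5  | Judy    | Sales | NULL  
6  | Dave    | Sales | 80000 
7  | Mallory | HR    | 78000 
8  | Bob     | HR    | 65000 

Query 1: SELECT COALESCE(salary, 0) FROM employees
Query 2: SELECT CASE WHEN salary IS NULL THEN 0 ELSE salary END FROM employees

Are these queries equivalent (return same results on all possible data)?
Yes, equivalent

Both queries return: [(0,), (57000,), (59000,), (65000,), (78000,), (80000,), (92000,), (108000,)]

Reason: COALESCE vs CASE for NULL handling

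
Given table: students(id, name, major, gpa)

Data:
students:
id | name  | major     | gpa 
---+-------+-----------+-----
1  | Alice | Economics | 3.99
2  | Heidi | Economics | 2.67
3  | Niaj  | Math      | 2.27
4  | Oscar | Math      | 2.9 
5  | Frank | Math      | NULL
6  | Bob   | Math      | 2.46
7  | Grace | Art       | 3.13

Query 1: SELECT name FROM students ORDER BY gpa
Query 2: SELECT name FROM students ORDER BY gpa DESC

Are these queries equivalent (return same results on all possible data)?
No, not equivalent

Query 1 returns: [('Frank',), ('Niaj',), ('Bob',), ('Heidi',), ('Oscar',), ('Grace',), ('Alice',)]
Query 2 returns: [('Alice',), ('Grace',), ('Oscar',), ('Heidi',), ('Bob',), ('Niaj',), ('Frank',)]

Reason: ASC vs DESC gives opposite ordering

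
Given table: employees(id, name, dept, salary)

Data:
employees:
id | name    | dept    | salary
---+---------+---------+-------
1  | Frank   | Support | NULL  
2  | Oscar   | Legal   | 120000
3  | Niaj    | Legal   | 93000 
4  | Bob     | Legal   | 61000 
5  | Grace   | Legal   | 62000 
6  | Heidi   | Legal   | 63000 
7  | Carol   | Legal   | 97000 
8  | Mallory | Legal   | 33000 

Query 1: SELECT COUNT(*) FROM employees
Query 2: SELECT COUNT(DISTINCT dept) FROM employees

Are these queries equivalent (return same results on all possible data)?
No, not equivalent

Query 1 returns: [(8,)]
Query 2 returns: [(2,)]

Reason: COUNT(*) counts rows, COUNT(DISTINCT dept) counts unique depts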